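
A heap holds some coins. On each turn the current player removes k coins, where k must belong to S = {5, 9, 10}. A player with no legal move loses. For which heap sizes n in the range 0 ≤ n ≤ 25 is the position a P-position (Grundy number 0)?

n :  0  1  2  3  4  5  6  7  8  9 10 11 12 13 14 15 16 17 18 19 20 21 22 23 24 25
G :  0  0  0  0  0  1  1  1  1  1  2  2  2  2  2  0  0  0  0  0  1  1  1  1  1  2
P-positions are exactly the n with G(n) = 0.

0, 1, 2, 3, 4, 15, 16, 17, 18, 19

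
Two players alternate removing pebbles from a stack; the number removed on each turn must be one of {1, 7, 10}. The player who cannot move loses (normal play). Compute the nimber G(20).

n :  0  1  2  3  4  5  6  7  8  9 10 11 12 13 14 15 16 17 18 19 20
G :  0  1  0  1  0  1  0  1  0  1  2  3  2  3  2  3  2  0  1  0  1

1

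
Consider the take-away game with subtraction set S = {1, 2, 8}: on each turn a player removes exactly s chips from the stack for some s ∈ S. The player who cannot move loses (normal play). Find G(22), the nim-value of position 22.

1

n :  0  1  2  3  4  5  6  7  8  9 10 11 12 13 14 15 16 17 18 19 20 21 22
G :  0  1  2  0  1  2  0  1  2  0  1  2  0  1  2  0  1  2  0  1  2  0  1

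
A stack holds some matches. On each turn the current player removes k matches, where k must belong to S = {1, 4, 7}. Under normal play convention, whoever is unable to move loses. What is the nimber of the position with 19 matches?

n :  0  1  2  3  4  5  6  7  8  9 10 11 12 13 14 15 16 17 18 19
G :  0  1  0  1  2  0  1  2  0  1  0  1  2  0  1  2  0  1  0  1

1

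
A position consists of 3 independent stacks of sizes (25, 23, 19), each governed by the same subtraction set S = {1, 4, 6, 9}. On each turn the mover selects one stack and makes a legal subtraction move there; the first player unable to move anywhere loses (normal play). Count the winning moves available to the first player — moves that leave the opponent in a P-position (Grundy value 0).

All stacks use S = {1, 4, 6, 9}:
G(0) = 0
G(1) = mex{0} = 1
G(2) = mex{1} = 0
G(3) = mex{0} = 1
G(4) = mex{1,0} = 2
G(5) = mex{2,1} = 0
G(6) = mex{0,0,0} = 1
G(7) = mex{1,1,1} = 0
G(8) = mex{0,2,0} = 1
G(9) = mex{1,0,1,0} = 2
G(10) = mex{2,1,2,1} = 0
G(11) = mex{0,0,0,0} = 1
G(12) = mex{1,1,1,1} = 0
G(13) = mex{0,2,0,2} = 1
G(14) = mex{1,0,1,0} = 2
G(15) = mex{2,1,2,1} = 0
G(16) = mex{0,0,0,0} = 1
G(17) = mex{1,1,1,1} = 0
G(18) = mex{0,2,0,2} = 1
G(19) = mex{1,0,1,0} = 2
G(20) = mex{2,1,2,1} = 0
G(21) = mex{0,0,0,0} = 1
G(22) = mex{1,1,1,1} = 0
G(23) = mex{0,2,0,2} = 1
G(24) = mex{1,0,1,0} = 2
G(25) = mex{2,1,2,1} = 0
Stack A: G(25) = 0.
Stack B: G(23) = 1.
Stack C: G(19) = 2.
Combined Grundy value = 0 ⊕ 1 ⊕ 2 = 3.
A winning move leaves total XOR = 0, i.e. changes one component's Grundy value g to g ⊕ X where X is the current total.
Stack A: need g' = 0⊕3 = 3. Options: 25−1→G=2, 25−4→G=1, 25−6→G=2, 25−9→G=1. Hits: 0.
Stack B: need g' = 1⊕3 = 2. Options: 23−1→G=0, 23−4→G=2, 23−6→G=0, 23−9→G=2. Hits: 2.
Stack C: need g' = 2⊕3 = 1. Options: 19−1→G=1, 19−4→G=0, 19−6→G=1, 19−9→G=0. Hits: 2.

4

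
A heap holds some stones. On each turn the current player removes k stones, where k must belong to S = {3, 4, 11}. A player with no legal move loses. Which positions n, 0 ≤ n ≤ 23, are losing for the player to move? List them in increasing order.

n :  0  1  2  3  4  5  6  7  8  9 10 11 12 13 14 15 16 17 18 19 20 21 22 23
G :  0  0  0  1  1  1  2  0  0  0  1  1  1  2  0  0  0  1  1  1  2  0  0  0
P-positions are exactly the n with G(n) = 0.

0, 1, 2, 7, 8, 9, 14, 15, 16, 21, 22, 23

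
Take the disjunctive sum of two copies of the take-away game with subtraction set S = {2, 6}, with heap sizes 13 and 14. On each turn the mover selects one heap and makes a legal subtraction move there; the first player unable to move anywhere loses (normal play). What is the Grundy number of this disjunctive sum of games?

1

All heaps use S = {2, 6}:
G(0) = 0
G(1) = mex{} = 0
G(2) = mex{0} = 1
G(3) = mex{0} = 1
G(4) = mex{1} = 0
G(5) = mex{1} = 0
G(6) = mex{0,0} = 1
G(7) = mex{0,0} = 1
G(8) = mex{1,1} = 0
G(9) = mex{1,1} = 0
G(10) = mex{0,0} = 1
G(11) = mex{0,0} = 1
G(12) = mex{1,1} = 0
G(13) = mex{1,1} = 0
G(14) = mex{0,0} = 1
Heap A: G(13) = 0.
Heap B: G(14) = 1.
Combined Grundy value = 0 ⊕ 1 = 1.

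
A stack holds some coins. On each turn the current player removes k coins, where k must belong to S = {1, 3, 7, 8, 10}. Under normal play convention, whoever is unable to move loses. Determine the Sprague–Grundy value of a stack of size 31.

1

n :  0  1  2  3  4  5  6  7  8  9 10 11 12 13 14 15 16 17 18 19 20 21 22 23 24 25 26 27 28 29 30 31
G :  0  1  0  1  0  1  0  1  2  3  2  3  2  3  2  0  1  0  1  0  1  0  1  2  3  2  3  2  3  2  0  1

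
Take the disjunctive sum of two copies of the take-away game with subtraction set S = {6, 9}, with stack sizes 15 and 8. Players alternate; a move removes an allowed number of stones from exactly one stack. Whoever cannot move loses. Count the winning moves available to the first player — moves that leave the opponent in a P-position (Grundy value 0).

3

All stacks use S = {6, 9}:
n :  0  1  2  3  4  5  6  7  8  9 10 11 12 13 14 15
G :  0  0  0  0  0  0  1  1  1  1  1  1  2  2  2  0
Stack A: G(15) = 0.
Stack B: G(8) = 1.
Combined Grundy value = 0 ⊕ 1 = 1.
A winning move leaves total XOR = 0, i.e. changes one component's Grundy value g to g ⊕ X where X is the current total.
Stack A: need g' = 0⊕1 = 1. Options: 15−6→G=1, 15−9→G=1. Hits: 2.
Stack B: need g' = 1⊕1 = 0. Options: 8−6→G=0. Hits: 1.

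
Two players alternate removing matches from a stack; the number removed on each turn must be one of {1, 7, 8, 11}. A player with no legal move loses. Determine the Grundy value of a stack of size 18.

n :  0  1  2  3  4  5  6  7  8  9 10 11 12 13 14 15 16 17 18
G :  0  1  0  1  0  1  0  1  2  3  2  3  2  3  2  3  0  1  0

0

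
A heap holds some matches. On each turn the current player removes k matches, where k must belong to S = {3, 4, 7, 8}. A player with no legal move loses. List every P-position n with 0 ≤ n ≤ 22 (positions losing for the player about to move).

G(0) = 0
G(1) = mex{} = 0
G(2) = mex{} = 0
G(3) = mex{0} = 1
G(4) = mex{0,0} = 1
G(5) = mex{0,0} = 1
G(6) = mex{1,0} = 2
G(7) = mex{1,1,0} = 2
G(8) = mex{1,1,0,0} = 2
G(9) = mex{2,1,0,0} = 3
G(10) = mex{2,2,1,0} = 3
G(11) = mex{2,2,1,1} = 0
G(12) = mex{3,2,1,1} = 0
G(13) = mex{3,3,2,1} = 0
G(14) = mex{0,3,2,2} = 1
G(15) = mex{0,0,2,2} = 1
G(16) = mex{0,0,3,2} = 1
G(17) = mex{1,0,3,3} = 2
G(18) = mex{1,1,0,3} = 2
G(19) = mex{1,1,0,0} = 2
G(20) = mex{2,1,0,0} = 3
G(21) = mex{2,2,1,0} = 3
G(22) = mex{2,2,1,1} = 0
P-positions are exactly the n with G(n) = 0.

0, 1, 2, 11, 12, 13, 22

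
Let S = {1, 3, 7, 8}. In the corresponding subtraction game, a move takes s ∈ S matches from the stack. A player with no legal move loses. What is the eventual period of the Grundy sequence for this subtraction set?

G(0) = 0
G(1) = mex{0} = 1
G(2) = mex{1} = 0
G(3) = mex{0,0} = 1
G(4) = mex{1,1} = 0
G(5) = mex{0,0} = 1
G(6) = mex{1,1} = 0
G(7) = mex{0,0,0} = 1
G(8) = mex{1,1,1,0} = 2
G(9) = mex{2,0,0,1} = 3
G(10) = mex{3,1,1,0} = 2
G(11) = mex{2,2,0,1} = 3
G(12) = mex{3,3,1,0} = 2
G(13) = mex{2,2,0,1} = 3
G(14) = mex{3,3,1,0} = 2
G(15) = mex{2,2,2,1} = 0
G(16) = mex{0,3,3,2} = 1
G(17) = mex{1,2,2,3} = 0
G(18) = mex{0,0,3,2} = 1
G(19) = mex{1,1,2,3} = 0
G(20) = mex{0,0,3,2} = 1
G(21) = mex{1,1,2,3} = 0
G(22) = mex{0,0,0,2} = 1
G(23) = mex{1,1,1,0} = 2
G(24) = mex{2,0,0,1} = 3
G(25) = mex{3,1,1,0} = 2
G(26) = mex{2,2,0,1} = 3
G(27) = mex{3,3,1,0} = 2
G(28) = mex{2,2,0,1} = 3
G(29) = mex{3,3,1,0} = 2
G(30) = mex{2,2,2,1} = 0
G(31) = mex{0,3,3,2} = 1
G(n+15) = G(n) holds for n = 0,…,7 (a full window of length max(S) = 8), so the sequence is purely periodic with period 15.

15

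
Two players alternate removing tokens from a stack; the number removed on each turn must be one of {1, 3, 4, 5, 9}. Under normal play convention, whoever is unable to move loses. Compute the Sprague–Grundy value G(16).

G(0) = 0
G(1) = mex{0} = 1
G(2) = mex{1} = 0
G(3) = mex{0,0} = 1
G(4) = mex{1,1,0} = 2
G(5) = mex{2,0,1,0} = 3
G(6) = mex{3,1,0,1} = 2
G(7) = mex{2,2,1,0} = 3
G(8) = mex{3,3,2,1} = 0
G(9) = mex{0,2,3,2,0} = 1
G(10) = mex{1,3,2,3,1} = 0
G(11) = mex{0,0,3,2,0} = 1
G(12) = mex{1,1,0,3,1} = 2
G(13) = mex{2,0,1,0,2} = 3
G(14) = mex{3,1,0,1,3} = 2
G(15) = mex{2,2,1,0,2} = 3
G(16) = mex{3,3,2,1,3} = 0

0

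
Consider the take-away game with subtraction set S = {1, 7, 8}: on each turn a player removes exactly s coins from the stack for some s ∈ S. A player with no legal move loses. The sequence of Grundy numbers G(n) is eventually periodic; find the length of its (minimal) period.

n :  0  1  2  3  4  5  6  7  8  9 10 11 12 13 14 15 16 17 18 19 20 21 22 23 24 25 26 27 28 29 30 31
G :  0  1  0  1  0  1  0  1  2  3  2  3  2  3  2  0  1  0  1  0  1  0  1  2  3  2  3  2  3  2  0  1
G(n+15) = G(n) holds for n = 0,…,7 (a full window of length max(S) = 8), so the sequence is purely periodic with period 15.

15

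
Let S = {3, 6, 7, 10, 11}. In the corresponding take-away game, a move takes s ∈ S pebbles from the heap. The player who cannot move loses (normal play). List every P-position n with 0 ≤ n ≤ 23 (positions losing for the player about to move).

0, 1, 2, 14, 15, 16

n :  0  1  2  3  4  5  6  7  8  9 10 11 12 13 14 15 16 17 18 19 20 21 22 23
G :  0  0  0  1  1  1  2  2  2  3  3  3  4  4  0  0  0  1  1  1  2  2  2  3
P-positions are exactly the n with G(n) = 0.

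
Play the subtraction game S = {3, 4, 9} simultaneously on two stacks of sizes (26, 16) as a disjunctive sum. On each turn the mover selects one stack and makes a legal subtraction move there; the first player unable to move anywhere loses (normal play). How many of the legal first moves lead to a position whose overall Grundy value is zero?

All stacks use S = {3, 4, 9}:
n :  0  1  2  3  4  5  6  7  8  9 10 11 12 13 14 15 16 17 18 19 20 21 22 23 24 25 26
G :  0  0  0  1  1  1  2  0  0  3  1  1  2  0  0  0  1  1  1  2  0  0  3  1  1  2  0
Stack A: G(26) = 0.
Stack B: G(16) = 1.
Combined Grundy value = 0 ⊕ 1 = 1.
A winning move leaves total XOR = 0, i.e. changes one component's Grundy value g to g ⊕ X where X is the current total.
Stack A: need g' = 0⊕1 = 1. Options: 26−3→G=1, 26−4→G=3, 26−9→G=1. Hits: 2.
Stack B: need g' = 1⊕1 = 0. Options: 16−3→G=0, 16−4→G=2, 16−9→G=0. Hits: 2.

4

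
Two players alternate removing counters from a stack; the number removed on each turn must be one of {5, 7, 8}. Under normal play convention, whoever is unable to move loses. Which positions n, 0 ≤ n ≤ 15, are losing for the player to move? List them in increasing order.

0, 1, 2, 3, 4, 13, 14, 15

n :  0  1  2  3  4  5  6  7  8  9 10 11 12 13 14 15
G :  0  0  0  0  0  1  1  1  1  1  2  2  2  0  0  0
P-positions are exactly the n with G(n) = 0.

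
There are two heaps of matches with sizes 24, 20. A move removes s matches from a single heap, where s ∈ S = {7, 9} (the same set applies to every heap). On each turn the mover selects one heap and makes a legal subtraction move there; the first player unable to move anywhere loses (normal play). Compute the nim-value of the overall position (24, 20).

1

All heaps use S = {7, 9}:
G(0) = 0
G(1) = mex{} = 0
G(2) = mex{} = 0
G(3) = mex{} = 0
G(4) = mex{} = 0
G(5) = mex{} = 0
G(6) = mex{} = 0
G(7) = mex{0} = 1
G(8) = mex{0} = 1
G(9) = mex{0,0} = 1
G(10) = mex{0,0} = 1
G(11) = mex{0,0} = 1
G(12) = mex{0,0} = 1
G(13) = mex{0,0} = 1
G(14) = mex{1,0} = 2
G(15) = mex{1,0} = 2
G(16) = mex{1,1} = 0
G(17) = mex{1,1} = 0
G(18) = mex{1,1} = 0
G(19) = mex{1,1} = 0
G(20) = mex{1,1} = 0
G(21) = mex{2,1} = 0
G(22) = mex{2,1} = 0
G(23) = mex{0,2} = 1
G(24) = mex{0,2} = 1
Heap A: G(24) = 1.
Heap B: G(20) = 0.
Combined Grundy value = 1 ⊕ 0 = 1.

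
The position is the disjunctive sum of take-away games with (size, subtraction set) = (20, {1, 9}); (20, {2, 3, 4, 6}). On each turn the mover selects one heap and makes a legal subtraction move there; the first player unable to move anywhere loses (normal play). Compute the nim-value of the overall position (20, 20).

2

Heap A, S = {1, 9}:
n :  0  1  2  3  4  5  6  7  8  9 10 11 12 13 14 15 16 17 18 19 20
G :  0  1  0  1  0  1  0  1  0  1  0  1  0  1  0  1  0  1  0  1  0
G_A(20) = 0.
Heap B, S = {2, 3, 4, 6}:
n :  0  1  2  3  4  5  6  7  8  9 10 11 12 13 14 15 16 17 18 19 20
G :  0  0  1  1  2  2  3  3  0  0  1  1  2  2  3  3  0  0  1  1  2
G_B(20) = 2.
Combined Grundy value = 0 ⊕ 2 = 2.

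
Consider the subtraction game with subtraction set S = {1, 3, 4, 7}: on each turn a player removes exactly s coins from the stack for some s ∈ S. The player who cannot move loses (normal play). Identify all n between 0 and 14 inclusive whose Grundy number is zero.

G(0) = 0
G(1) = mex{0} = 1
G(2) = mex{1} = 0
G(3) = mex{0,0} = 1
G(4) = mex{1,1,0} = 2
G(5) = mex{2,0,1} = 3
G(6) = mex{3,1,0} = 2
G(7) = mex{2,2,1,0} = 3
G(8) = mex{3,3,2,1} = 0
G(9) = mex{0,2,3,0} = 1
G(10) = mex{1,3,2,1} = 0
G(11) = mex{0,0,3,2} = 1
G(12) = mex{1,1,0,3} = 2
G(13) = mex{2,0,1,2} = 3
G(14) = mex{3,1,0,3} = 2
P-positions are exactly the n with G(n) = 0.

0, 2, 8, 10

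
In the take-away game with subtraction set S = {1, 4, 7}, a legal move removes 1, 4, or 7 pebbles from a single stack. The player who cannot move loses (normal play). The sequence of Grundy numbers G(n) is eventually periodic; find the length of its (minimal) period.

G(0) = 0
G(1) = mex{0} = 1
G(2) = mex{1} = 0
G(3) = mex{0} = 1
G(4) = mex{1,0} = 2
G(5) = mex{2,1} = 0
G(6) = mex{0,0} = 1
G(7) = mex{1,1,0} = 2
G(8) = mex{2,2,1} = 0
G(9) = mex{0,0,0} = 1
G(10) = mex{1,1,1} = 0
G(11) = mex{0,2,2} = 1
G(12) = mex{1,0,0} = 2
G(13) = mex{2,1,1} = 0
G(14) = mex{0,0,2} = 1
G(15) = mex{1,1,0} = 2
G(16) = mex{2,2,1} = 0
G(17) = mex{0,0,0} = 1
G(n+8) = G(n) holds for n = 0,…,6 (a full window of length max(S) = 7), so the sequence is purely periodic with period 8.

8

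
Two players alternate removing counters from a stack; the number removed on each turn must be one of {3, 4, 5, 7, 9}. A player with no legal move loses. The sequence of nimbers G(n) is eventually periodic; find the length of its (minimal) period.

12

G(0) = 0
G(1) = mex{} = 0
G(2) = mex{} = 0
G(3) = mex{0} = 1
G(4) = mex{0,0} = 1
G(5) = mex{0,0,0} = 1
G(6) = mex{1,0,0} = 2
G(7) = mex{1,1,0,0} = 2
G(8) = mex{1,1,1,0} = 2
G(9) = mex{2,1,1,0,0} = 3
G(10) = mex{2,2,1,1,0} = 3
G(11) = mex{2,2,2,1,0} = 3
G(12) = mex{3,2,2,1,1} = 0
G(13) = mex{3,3,2,2,1} = 0
G(14) = mex{3,3,3,2,1} = 0
G(15) = mex{0,3,3,2,2} = 1
G(16) = mex{0,0,3,3,2} = 1
G(17) = mex{0,0,0,3,2} = 1
G(18) = mex{1,0,0,3,3} = 2
G(19) = mex{1,1,0,0,3} = 2
G(20) = mex{1,1,1,0,3} = 2
G(21) = mex{2,1,1,0,0} = 3
G(22) = mex{2,2,1,1,0} = 3
G(23) = mex{2,2,2,1,0} = 3
G(24) = mex{3,2,2,1,1} = 0
G(25) = mex{3,3,2,2,1} = 0
G(n+12) = G(n) holds for n = 0,…,8 (a full window of length max(S) = 9), so the sequence is purely periodic with period 12.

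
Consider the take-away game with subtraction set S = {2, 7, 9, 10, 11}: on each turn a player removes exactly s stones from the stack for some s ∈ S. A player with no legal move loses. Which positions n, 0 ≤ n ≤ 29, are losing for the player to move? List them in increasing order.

0, 1, 4, 5, 17, 18, 21, 22

G(0) = 0
G(1) = mex{} = 0
G(2) = mex{0} = 1
G(3) = mex{0} = 1
G(4) = mex{1} = 0
G(5) = mex{1} = 0
G(6) = mex{0} = 1
G(7) = mex{0,0} = 1
G(8) = mex{1,0} = 2
G(9) = mex{1,1,0} = 2
G(10) = mex{2,1,0,0} = 3
G(11) = mex{2,0,1,0,0} = 3
G(12) = mex{3,0,1,1,0} = 2
G(13) = mex{3,1,0,1,1} = 2
G(14) = mex{2,1,0,0,1} = 3
G(15) = mex{2,2,1,0,0} = 3
G(16) = mex{3,2,1,1,0} = 4
G(17) = mex{3,3,2,1,1} = 0
G(18) = mex{4,3,2,2,1} = 0
G(19) = mex{0,2,3,2,2} = 1
G(20) = mex{0,2,3,3,2} = 1
G(21) = mex{1,3,2,3,3} = 0
G(22) = mex{1,3,2,2,3} = 0
G(23) = mex{0,4,3,2,2} = 1
G(24) = mex{0,0,3,3,2} = 1
G(25) = mex{1,0,4,3,3} = 2
G(26) = mex{1,1,0,4,3} = 2
G(27) = mex{2,1,0,0,4} = 3
G(28) = mex{2,0,1,0,0} = 3
G(29) = mex{3,0,1,1,0} = 2
P-positions are exactly the n with G(n) = 0.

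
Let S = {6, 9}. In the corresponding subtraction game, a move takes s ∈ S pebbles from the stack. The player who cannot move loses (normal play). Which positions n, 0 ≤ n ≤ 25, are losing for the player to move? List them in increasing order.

0, 1, 2, 3, 4, 5, 15, 16, 17, 18, 19, 20

G(0) = 0
G(1) = mex{} = 0
G(2) = mex{} = 0
G(3) = mex{} = 0
G(4) = mex{} = 0
G(5) = mex{} = 0
G(6) = mex{0} = 1
G(7) = mex{0} = 1
G(8) = mex{0} = 1
G(9) = mex{0,0} = 1
G(10) = mex{0,0} = 1
G(11) = mex{0,0} = 1
G(12) = mex{1,0} = 2
G(13) = mex{1,0} = 2
G(14) = mex{1,0} = 2
G(15) = mex{1,1} = 0
G(16) = mex{1,1} = 0
G(17) = mex{1,1} = 0
G(18) = mex{2,1} = 0
G(19) = mex{2,1} = 0
G(20) = mex{2,1} = 0
G(21) = mex{0,2} = 1
G(22) = mex{0,2} = 1
G(23) = mex{0,2} = 1
G(24) = mex{0,0} = 1
G(25) = mex{0,0} = 1
P-positions are exactly the n with G(n) = 0.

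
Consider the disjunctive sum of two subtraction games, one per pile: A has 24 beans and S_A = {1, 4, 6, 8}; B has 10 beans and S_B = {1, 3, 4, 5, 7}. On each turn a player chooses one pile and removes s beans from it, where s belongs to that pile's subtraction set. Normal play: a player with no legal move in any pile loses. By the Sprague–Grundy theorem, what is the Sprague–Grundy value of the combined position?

Pile A, S = {1, 4, 6, 8}:
G(0) = 0
G(1) = mex{0} = 1
G(2) = mex{1} = 0
G(3) = mex{0} = 1
G(4) = mex{1,0} = 2
G(5) = mex{2,1} = 0
G(6) = mex{0,0,0} = 1
G(7) = mex{1,1,1} = 0
G(8) = mex{0,2,0,0} = 1
G(9) = mex{1,0,1,1} = 2
G(10) = mex{2,1,2,0} = 3
G(11) = mex{3,0,0,1} = 2
G(12) = mex{2,1,1,2} = 0
G(13) = mex{0,2,0,0} = 1
G(14) = mex{1,3,1,1} = 0
G(15) = mex{0,2,2,0} = 1
G(16) = mex{1,0,3,1} = 2
G(17) = mex{2,1,2,2} = 0
G(18) = mex{0,0,0,3} = 1
G(19) = mex{1,1,1,2} = 0
G(20) = mex{0,2,0,0} = 1
G(21) = mex{1,0,1,1} = 2
G(22) = mex{2,1,2,0} = 3
G(23) = mex{3,0,0,1} = 2
G(24) = mex{2,1,1,2} = 0
G_A(24) = 0.
Pile B, S = {1, 3, 4, 5, 7}:
G(0) = 0
G(1) = mex{0} = 1
G(2) = mex{1} = 0
G(3) = mex{0,0} = 1
G(4) = mex{1,1,0} = 2
G(5) = mex{2,0,1,0} = 3
G(6) = mex{3,1,0,1} = 2
G(7) = mex{2,2,1,0,0} = 3
G(8) = mex{3,3,2,1,1} = 0
G(9) = mex{0,2,3,2,0} = 1
G(10) = mex{1,3,2,3,1} = 0
G_B(10) = 0.
Combined Grundy value = 0 ⊕ 0 = 0.

0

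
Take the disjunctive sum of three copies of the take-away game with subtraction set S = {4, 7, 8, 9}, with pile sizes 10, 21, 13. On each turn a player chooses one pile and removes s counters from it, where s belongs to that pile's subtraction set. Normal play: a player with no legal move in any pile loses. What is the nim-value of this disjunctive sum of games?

0

All piles use S = {4, 7, 8, 9}:
n :  0  1  2  3  4  5  6  7  8  9 10 11 12 13 14 15 16 17 18 19 20 21
G :  0  0  0  0  1  1  1  1  2  2  2  2  3  0  0  0  0  1  1  1  1  2
Pile A: G(10) = 2.
Pile B: G(21) = 2.
Pile C: G(13) = 0.
Combined Grundy value = 2 ⊕ 2 ⊕ 0 = 0.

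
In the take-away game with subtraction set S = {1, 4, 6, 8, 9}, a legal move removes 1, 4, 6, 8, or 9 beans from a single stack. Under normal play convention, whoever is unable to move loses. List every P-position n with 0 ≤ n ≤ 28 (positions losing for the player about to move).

0, 2, 5, 7, 12, 17, 19, 22, 24

n :  0  1  2  3  4  5  6  7  8  9 10 11 12 13 14 15 16 17 18 19 20 21 22 23 24 25 26 27 28
G :  0  1  0  1  2  0  1  0  1  2  3  2  0  1  2  3  2  0  1  0  1  2  0  1  0  1  2  3  2
P-positions are exactly the n with G(n) = 0.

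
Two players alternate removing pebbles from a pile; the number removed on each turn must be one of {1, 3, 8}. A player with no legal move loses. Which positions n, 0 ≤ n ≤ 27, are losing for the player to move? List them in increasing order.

0, 2, 4, 6, 11, 13, 15, 17, 22, 24, 26

G(0) = 0
G(1) = mex{0} = 1
G(2) = mex{1} = 0
G(3) = mex{0,0} = 1
G(4) = mex{1,1} = 0
G(5) = mex{0,0} = 1
G(6) = mex{1,1} = 0
G(7) = mex{0,0} = 1
G(8) = mex{1,1,0} = 2
G(9) = mex{2,0,1} = 3
G(10) = mex{3,1,0} = 2
G(11) = mex{2,2,1} = 0
G(12) = mex{0,3,0} = 1
G(13) = mex{1,2,1} = 0
G(14) = mex{0,0,0} = 1
G(15) = mex{1,1,1} = 0
G(16) = mex{0,0,2} = 1
G(17) = mex{1,1,3} = 0
G(18) = mex{0,0,2} = 1
G(19) = mex{1,1,0} = 2
G(20) = mex{2,0,1} = 3
G(21) = mex{3,1,0} = 2
G(22) = mex{2,2,1} = 0
G(23) = mex{0,3,0} = 1
G(24) = mex{1,2,1} = 0
G(25) = mex{0,0,0} = 1
G(26) = mex{1,1,1} = 0
G(27) = mex{0,0,2} = 1
P-positions are exactly the n with G(n) = 0.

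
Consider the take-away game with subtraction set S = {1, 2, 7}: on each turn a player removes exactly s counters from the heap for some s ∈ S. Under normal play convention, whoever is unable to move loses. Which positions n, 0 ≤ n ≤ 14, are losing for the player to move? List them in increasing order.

0, 3, 6, 9, 12

n :  0  1  2  3  4  5  6  7  8  9 10 11 12 13 14
G :  0  1  2  0  1  2  0  1  2  0  1  2  0  1  2
P-positions are exactly the n with G(n) = 0.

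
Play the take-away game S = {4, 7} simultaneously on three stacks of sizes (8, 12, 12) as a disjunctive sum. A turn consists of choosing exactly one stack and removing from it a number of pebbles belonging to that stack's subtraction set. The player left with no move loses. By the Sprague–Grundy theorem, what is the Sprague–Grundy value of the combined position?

All stacks use S = {4, 7}:
G(0) = 0
G(1) = mex{} = 0
G(2) = mex{} = 0
G(3) = mex{} = 0
G(4) = mex{0} = 1
G(5) = mex{0} = 1
G(6) = mex{0} = 1
G(7) = mex{0,0} = 1
G(8) = mex{1,0} = 2
G(9) = mex{1,0} = 2
G(10) = mex{1,0} = 2
G(11) = mex{1,1} = 0
G(12) = mex{2,1} = 0
Stack A: G(8) = 2.
Stack B: G(12) = 0.
Stack C: G(12) = 0.
Combined Grundy value = 2 ⊕ 0 ⊕ 0 = 2.

2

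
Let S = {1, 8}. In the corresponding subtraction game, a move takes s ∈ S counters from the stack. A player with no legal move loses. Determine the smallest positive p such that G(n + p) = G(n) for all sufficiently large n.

9

n :  0  1  2  3  4  5  6  7  8  9 10 11 12 13 14 15 16 17 18 19
G :  0  1  0  1  0  1  0  1  2  0  1  0  1  0  1  0  1  2  0  1
G(n+9) = G(n) holds for n = 0,…,7 (a full window of length max(S) = 8), so the sequence is purely periodic with period 9.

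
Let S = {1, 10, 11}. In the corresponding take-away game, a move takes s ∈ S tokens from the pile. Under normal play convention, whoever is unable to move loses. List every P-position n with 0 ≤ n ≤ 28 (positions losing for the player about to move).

0, 2, 4, 6, 8, 20, 22, 24, 26, 28

G(0) = 0
G(1) = mex{0} = 1
G(2) = mex{1} = 0
G(3) = mex{0} = 1
G(4) = mex{1} = 0
G(5) = mex{0} = 1
G(6) = mex{1} = 0
G(7) = mex{0} = 1
G(8) = mex{1} = 0
G(9) = mex{0} = 1
G(10) = mex{1,0} = 2
G(11) = mex{2,1,0} = 3
G(12) = mex{3,0,1} = 2
G(13) = mex{2,1,0} = 3
G(14) = mex{3,0,1} = 2
G(15) = mex{2,1,0} = 3
G(16) = mex{3,0,1} = 2
G(17) = mex{2,1,0} = 3
G(18) = mex{3,0,1} = 2
G(19) = mex{2,1,0} = 3
G(20) = mex{3,2,1} = 0
G(21) = mex{0,3,2} = 1
G(22) = mex{1,2,3} = 0
G(23) = mex{0,3,2} = 1
G(24) = mex{1,2,3} = 0
G(25) = mex{0,3,2} = 1
G(26) = mex{1,2,3} = 0
G(27) = mex{0,3,2} = 1
G(28) = mex{1,2,3} = 0
P-positions are exactly the n with G(n) = 0.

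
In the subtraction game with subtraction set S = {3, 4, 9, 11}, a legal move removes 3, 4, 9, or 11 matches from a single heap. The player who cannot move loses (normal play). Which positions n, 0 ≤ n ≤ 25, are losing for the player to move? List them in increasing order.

0, 1, 2, 7, 8, 14, 15, 20, 21, 22

G(0) = 0
G(1) = mex{} = 0
G(2) = mex{} = 0
G(3) = mex{0} = 1
G(4) = mex{0,0} = 1
G(5) = mex{0,0} = 1
G(6) = mex{1,0} = 2
G(7) = mex{1,1} = 0
G(8) = mex{1,1} = 0
G(9) = mex{2,1,0} = 3
G(10) = mex{0,2,0} = 1
G(11) = mex{0,0,0,0} = 1
G(12) = mex{3,0,1,0} = 2
G(13) = mex{1,3,1,0} = 2
G(14) = mex{1,1,1,1} = 0
G(15) = mex{2,1,2,1} = 0
G(16) = mex{2,2,0,1} = 3
G(17) = mex{0,2,0,2} = 1
G(18) = mex{0,0,3,0} = 1
G(19) = mex{3,0,1,0} = 2
G(20) = mex{1,3,1,3} = 0
G(21) = mex{1,1,2,1} = 0
G(22) = mex{2,1,2,1} = 0
G(23) = mex{0,2,0,2} = 1
G(24) = mex{0,0,0,2} = 1
G(25) = mex{0,0,3,0} = 1
P-positions are exactly the n with G(n) = 0.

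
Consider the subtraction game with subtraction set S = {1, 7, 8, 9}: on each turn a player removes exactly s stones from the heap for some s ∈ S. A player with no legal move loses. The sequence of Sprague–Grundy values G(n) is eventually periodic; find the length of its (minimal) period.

n :  0  1  2  3  4  5  6  7  8  9 10 11 12 13 14 15 16 17 18 19 20 21 22 23 24 25 26 27 28 29 30 31 32 33
G :  0  1  0  1  0  1  0  1  2  3  2  3  2  3  2  3  0  1  0  1  0  1  0  1  2  3  2  3  2  3  2  3  0  1
G(n+16) = G(n) holds for n = 0,…,8 (a full window of length max(S) = 9), so the sequence is purely periodic with period 16.

16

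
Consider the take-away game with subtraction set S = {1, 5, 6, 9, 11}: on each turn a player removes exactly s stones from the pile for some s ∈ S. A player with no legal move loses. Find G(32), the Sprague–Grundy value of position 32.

n :  0  1  2  3  4  5  6  7  8  9 10 11 12 13 14 15 16 17 18 19 20 21 22 23 24 25 26 27 28 29 30 31 32
G :  0  1  0  1  0  1  2  3  2  3  2  3  0  1  0  1  0  1  2  3  2  3  2  3  0  1  0  1  0  1  2  3  2

2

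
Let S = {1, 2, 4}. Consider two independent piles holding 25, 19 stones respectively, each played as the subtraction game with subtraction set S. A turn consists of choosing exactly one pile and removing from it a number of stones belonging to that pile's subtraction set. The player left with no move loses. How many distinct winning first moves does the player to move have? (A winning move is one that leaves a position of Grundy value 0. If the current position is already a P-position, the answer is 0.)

0

All piles use S = {1, 2, 4}:
n :  0  1  2  3  4  5  6  7  8  9 10 11 12 13 14 15 16 17 18 19 20 21 22 23 24 25
G :  0  1  2  0  1  2  0  1  2  0  1  2  0  1  2  0  1  2  0  1  2  0  1  2  0  1
Pile A: G(25) = 1.
Pile B: G(19) = 1.
Combined Grundy value = 1 ⊕ 1 = 0.
A winning move leaves total XOR = 0, i.e. changes one component's Grundy value g to g ⊕ X where X is the current total.
Pile A: target g' = 1⊕0 = 1, but every legal move changes the Grundy value (mex property), so 0 moves.
Pile B: target g' = 1⊕0 = 1, but every legal move changes the Grundy value (mex property), so 0 moves.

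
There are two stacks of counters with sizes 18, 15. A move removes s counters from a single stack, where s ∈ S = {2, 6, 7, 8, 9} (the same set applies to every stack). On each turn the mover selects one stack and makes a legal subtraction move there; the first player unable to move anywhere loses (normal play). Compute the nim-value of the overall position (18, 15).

1

All stacks use S = {2, 6, 7, 8, 9}:
G(0) = 0
G(1) = mex{} = 0
G(2) = mex{0} = 1
G(3) = mex{0} = 1
G(4) = mex{1} = 0
G(5) = mex{1} = 0
G(6) = mex{0,0} = 1
G(7) = mex{0,0,0} = 1
G(8) = mex{1,1,0,0} = 2
G(9) = mex{1,1,1,0,0} = 2
G(10) = mex{2,0,1,1,0} = 3
G(11) = mex{2,0,0,1,1} = 3
G(12) = mex{3,1,0,0,1} = 2
G(13) = mex{3,1,1,0,0} = 2
G(14) = mex{2,2,1,1,0} = 3
G(15) = mex{2,2,2,1,1} = 0
G(16) = mex{3,3,2,2,1} = 0
G(17) = mex{0,3,3,2,2} = 1
G(18) = mex{0,2,3,3,2} = 1
Stack A: G(18) = 1.
Stack B: G(15) = 0.
Combined Grundy value = 1 ⊕ 0 = 1.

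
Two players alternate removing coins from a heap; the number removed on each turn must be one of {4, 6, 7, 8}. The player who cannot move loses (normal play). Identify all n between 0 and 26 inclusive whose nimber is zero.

0, 1, 2, 3, 12, 13, 14, 15, 24, 25, 26

n :  0  1  2  3  4  5  6  7  8  9 10 11 12 13 14 15 16 17 18 19 20 21 22 23 24 25 26
G :  0  0  0  0  1  1  1  1  2  2  2  2  0  0  0  0  1  1  1  1  2  2  2  2  0  0  0
P-positions are exactly the n with G(n) = 0.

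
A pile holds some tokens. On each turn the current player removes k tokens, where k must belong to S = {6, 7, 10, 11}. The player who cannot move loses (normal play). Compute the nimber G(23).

1

G(0) = 0
G(1) = mex{} = 0
G(2) = mex{} = 0
G(3) = mex{} = 0
G(4) = mex{} = 0
G(5) = mex{} = 0
G(6) = mex{0} = 1
G(7) = mex{0,0} = 1
G(8) = mex{0,0} = 1
G(9) = mex{0,0} = 1
G(10) = mex{0,0,0} = 1
G(11) = mex{0,0,0,0} = 1
G(12) = mex{1,0,0,0} = 2
G(13) = mex{1,1,0,0} = 2
G(14) = mex{1,1,0,0} = 2
G(15) = mex{1,1,0,0} = 2
G(16) = mex{1,1,1,0} = 2
G(17) = mex{1,1,1,1} = 0
G(18) = mex{2,1,1,1} = 0
G(19) = mex{2,2,1,1} = 0
G(20) = mex{2,2,1,1} = 0
G(21) = mex{2,2,1,1} = 0
G(22) = mex{2,2,2,1} = 0
G(23) = mex{0,2,2,2} = 1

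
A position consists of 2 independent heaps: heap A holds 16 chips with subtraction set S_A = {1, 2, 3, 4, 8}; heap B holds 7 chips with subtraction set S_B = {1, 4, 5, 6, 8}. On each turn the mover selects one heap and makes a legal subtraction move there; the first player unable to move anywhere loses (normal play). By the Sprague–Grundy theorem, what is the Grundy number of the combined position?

2

Heap A, S = {1, 2, 3, 4, 8}:
n :  0  1  2  3  4  5  6  7  8  9 10 11 12 13 14 15 16
G :  0  1  2  3  4  0  1  2  3  4  0  1  2  3  4  0  1
G_A(16) = 1.
Heap B, S = {1, 4, 5, 6, 8}:
n : 0 1 2 3 4 5 6 7
G : 0 1 0 1 2 3 2 3
G_B(7) = 3.
Combined Grundy value = 1 ⊕ 3 = 2.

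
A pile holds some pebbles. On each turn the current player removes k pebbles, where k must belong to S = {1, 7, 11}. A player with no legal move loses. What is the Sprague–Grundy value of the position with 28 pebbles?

n :  0  1  2  3  4  5  6  7  8  9 10 11 12 13 14 15 16 17 18 19 20 21 22 23 24 25 26 27 28
G :  0  1  0  1  0  1  0  1  0  1  0  1  0  1  0  1  0  1  0  1  0  1  0  1  0  1  0  1  0

0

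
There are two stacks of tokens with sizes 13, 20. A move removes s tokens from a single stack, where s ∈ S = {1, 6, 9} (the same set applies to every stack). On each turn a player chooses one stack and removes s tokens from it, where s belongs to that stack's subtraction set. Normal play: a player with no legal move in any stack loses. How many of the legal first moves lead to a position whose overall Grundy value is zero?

All stacks use S = {1, 6, 9}:
G(0) = 0
G(1) = mex{0} = 1
G(2) = mex{1} = 0
G(3) = mex{0} = 1
G(4) = mex{1} = 0
G(5) = mex{0} = 1
G(6) = mex{1,0} = 2
G(7) = mex{2,1} = 0
G(8) = mex{0,0} = 1
G(9) = mex{1,1,0} = 2
G(10) = mex{2,0,1} = 3
G(11) = mex{3,1,0} = 2
G(12) = mex{2,2,1} = 0
G(13) = mex{0,0,0} = 1
G(14) = mex{1,1,1} = 0
G(15) = mex{0,2,2} = 1
G(16) = mex{1,3,0} = 2
G(17) = mex{2,2,1} = 0
G(18) = mex{0,0,2} = 1
G(19) = mex{1,1,3} = 0
G(20) = mex{0,0,2} = 1
Stack A: G(13) = 1.
Stack B: G(20) = 1.
Combined Grundy value = 1 ⊕ 1 = 0.
A winning move leaves total XOR = 0, i.e. changes one component's Grundy value g to g ⊕ X where X is the current total.
Stack A: target g' = 1⊕0 = 1, but every legal move changes the Grundy value (mex property), so 0 moves.
Stack B: target g' = 1⊕0 = 1, but every legal move changes the Grundy value (mex property), so 0 moves.

0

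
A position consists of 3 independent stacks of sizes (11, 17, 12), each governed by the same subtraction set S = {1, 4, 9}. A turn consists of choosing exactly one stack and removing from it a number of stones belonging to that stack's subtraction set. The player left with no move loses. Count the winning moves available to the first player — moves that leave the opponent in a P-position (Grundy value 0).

All stacks use S = {1, 4, 9}:
n :  0  1  2  3  4  5  6  7  8  9 10 11 12 13 14 15 16 17
G :  0  1  0  1  2  0  1  0  1  2  0  1  0  1  2  0  1  0
Stack A: G(11) = 1.
Stack B: G(17) = 0.
Stack C: G(12) = 0.
Combined Grundy value = 1 ⊕ 0 ⊕ 0 = 1.
A winning move leaves total XOR = 0, i.e. changes one component's Grundy value g to g ⊕ X where X is the current total.
Stack A: need g' = 1⊕1 = 0. Options: 11−1→G=0, 11−4→G=0, 11−9→G=0. Hits: 3.
Stack B: need g' = 0⊕1 = 1. Options: 17−1→G=1, 17−4→G=1, 17−9→G=1. Hits: 3.
Stack C: need g' = 0⊕1 = 1. Options: 12−1→G=1, 12−4→G=1, 12−9→G=1. Hits: 3.

9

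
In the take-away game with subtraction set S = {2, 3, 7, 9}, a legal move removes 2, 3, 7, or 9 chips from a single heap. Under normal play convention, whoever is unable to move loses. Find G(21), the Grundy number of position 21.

0

G(0) = 0
G(1) = mex{} = 0
G(2) = mex{0} = 1
G(3) = mex{0,0} = 1
G(4) = mex{1,0} = 2
G(5) = mex{1,1} = 0
G(6) = mex{2,1} = 0
G(7) = mex{0,2,0} = 1
G(8) = mex{0,0,0} = 1
G(9) = mex{1,0,1,0} = 2
G(10) = mex{1,1,1,0} = 2
G(11) = mex{2,1,2,1} = 0
G(12) = mex{2,2,0,1} = 3
G(13) = mex{0,2,0,2} = 1
G(14) = mex{3,0,1,0} = 2
G(15) = mex{1,3,1,0} = 2
G(16) = mex{2,1,2,1} = 0
G(17) = mex{2,2,2,1} = 0
G(18) = mex{0,2,0,2} = 1
G(19) = mex{0,0,3,2} = 1
G(20) = mex{1,0,1,0} = 2
G(21) = mex{1,1,2,3} = 0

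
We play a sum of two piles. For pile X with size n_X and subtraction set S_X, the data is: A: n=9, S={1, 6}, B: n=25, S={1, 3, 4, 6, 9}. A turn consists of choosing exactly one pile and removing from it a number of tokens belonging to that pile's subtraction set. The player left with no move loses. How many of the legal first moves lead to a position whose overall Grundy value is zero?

Pile A, S = {1, 6}:
n : 0 1 2 3 4 5 6 7 8 9
G : 0 1 0 1 0 1 2 0 1 0
G_A(9) = 0.
Pile B, S = {1, 3, 4, 6, 9}:
G(0) = 0
G(1) = mex{0} = 1
G(2) = mex{1} = 0
G(3) = mex{0,0} = 1
G(4) = mex{1,1,0} = 2
G(5) = mex{2,0,1} = 3
G(6) = mex{3,1,0,0} = 2
G(7) = mex{2,2,1,1} = 0
G(8) = mex{0,3,2,0} = 1
G(9) = mex{1,2,3,1,0} = 4
G(10) = mex{4,0,2,2,1} = 3
G(11) = mex{3,1,0,3,0} = 2
G(12) = mex{2,4,1,2,1} = 0
G(13) = mex{0,3,4,0,2} = 1
G(14) = mex{1,2,3,1,3} = 0
G(15) = mex{0,0,2,4,2} = 1
G(16) = mex{1,1,0,3,0} = 2
G(17) = mex{2,0,1,2,1} = 3
G(18) = mex{3,1,0,0,4} = 2
G(19) = mex{2,2,1,1,3} = 0
G(20) = mex{0,3,2,0,2} = 1
G(21) = mex{1,2,3,1,0} = 4
G(22) = mex{4,0,2,2,1} = 3
G(23) = mex{3,1,0,3,0} = 2
G(24) = mex{2,4,1,2,1} = 0
G(25) = mex{0,3,4,0,2} = 1
G_B(25) = 1.
Combined Grundy value = 0 ⊕ 1 = 1.
A winning move leaves total XOR = 0, i.e. changes one component's Grundy value g to g ⊕ X where X is the current total.
Pile A: need g' = 0⊕1 = 1. Options: 9−1→G=1, 9−6→G=1. Hits: 2.
Pile B: need g' = 1⊕1 = 0. Options: 25−1→G=0, 25−3→G=3, 25−4→G=4, 25−6→G=0, 25−9→G=2. Hits: 2.

4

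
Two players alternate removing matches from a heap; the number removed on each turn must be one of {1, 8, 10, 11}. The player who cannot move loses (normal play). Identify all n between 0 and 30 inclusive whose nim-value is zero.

0, 2, 4, 6, 9, 18, 21, 23, 25, 27, 30

G(0) = 0
G(1) = mex{0} = 1
G(2) = mex{1} = 0
G(3) = mex{0} = 1
G(4) = mex{1} = 0
G(5) = mex{0} = 1
G(6) = mex{1} = 0
G(7) = mex{0} = 1
G(8) = mex{1,0} = 2
G(9) = mex{2,1} = 0
G(10) = mex{0,0,0} = 1
G(11) = mex{1,1,1,0} = 2
G(12) = mex{2,0,0,1} = 3
G(13) = mex{3,1,1,0} = 2
G(14) = mex{2,0,0,1} = 3
G(15) = mex{3,1,1,0} = 2
G(16) = mex{2,2,0,1} = 3
G(17) = mex{3,0,1,0} = 2
G(18) = mex{2,1,2,1} = 0
G(19) = mex{0,2,0,2} = 1
G(20) = mex{1,3,1,0} = 2
G(21) = mex{2,2,2,1} = 0
G(22) = mex{0,3,3,2} = 1
G(23) = mex{1,2,2,3} = 0
G(24) = mex{0,3,3,2} = 1
G(25) = mex{1,2,2,3} = 0
G(26) = mex{0,0,3,2} = 1
G(27) = mex{1,1,2,3} = 0
G(28) = mex{0,2,0,2} = 1
G(29) = mex{1,0,1,0} = 2
G(30) = mex{2,1,2,1} = 0
P-positions are exactly the n with G(n) = 0.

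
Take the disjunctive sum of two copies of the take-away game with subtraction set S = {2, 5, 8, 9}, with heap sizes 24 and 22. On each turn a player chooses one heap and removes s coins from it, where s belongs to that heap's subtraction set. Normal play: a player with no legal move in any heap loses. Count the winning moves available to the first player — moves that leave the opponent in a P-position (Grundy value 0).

All heaps use S = {2, 5, 8, 9}:
n :  0  1  2  3  4  5  6  7  8  9 10 11 12 13 14 15 16 17 18 19 20 21 22 23 24
G :  0  0  1  1  0  2  1  0  2  1  3  0  2  1  0  2  1  0  0  1  1  0  2  1  0
Heap A: G(24) = 0.
Heap B: G(22) = 2.
Combined Grundy value = 0 ⊕ 2 = 2.
A winning move leaves total XOR = 0, i.e. changes one component's Grundy value g to g ⊕ X where X is the current total.
Heap A: need g' = 0⊕2 = 2. Options: 24−2→G=2, 24−5→G=1, 24−8→G=1, 24−9→G=2. Hits: 2.
Heap B: need g' = 2⊕2 = 0. Options: 22−2→G=1, 22−5→G=0, 22−8→G=0, 22−9→G=1. Hits: 2.

4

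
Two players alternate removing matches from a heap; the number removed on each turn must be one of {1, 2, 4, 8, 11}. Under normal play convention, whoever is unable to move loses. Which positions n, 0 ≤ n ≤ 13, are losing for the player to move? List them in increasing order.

0, 3, 6, 9, 12

G(0) = 0
G(1) = mex{0} = 1
G(2) = mex{1,0} = 2
G(3) = mex{2,1} = 0
G(4) = mex{0,2,0} = 1
G(5) = mex{1,0,1} = 2
G(6) = mex{2,1,2} = 0
G(7) = mex{0,2,0} = 1
G(8) = mex{1,0,1,0} = 2
G(9) = mex{2,1,2,1} = 0
G(10) = mex{0,2,0,2} = 1
G(11) = mex{1,0,1,0,0} = 2
G(12) = mex{2,1,2,1,1} = 0
G(13) = mex{0,2,0,2,2} = 1
P-positions are exactly the n with G(n) = 0.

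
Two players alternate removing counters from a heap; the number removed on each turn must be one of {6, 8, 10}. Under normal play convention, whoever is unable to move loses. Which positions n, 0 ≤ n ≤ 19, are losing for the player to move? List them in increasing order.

n :  0  1  2  3  4  5  6  7  8  9 10 11 12 13 14 15 16 17 18 19
G :  0  0  0  0  0  0  1  1  1  1  1  1  2  2  2  2  0  0  0  0
P-positions are exactly the n with G(n) = 0.

0, 1, 2, 3, 4, 5, 16, 17, 18, 19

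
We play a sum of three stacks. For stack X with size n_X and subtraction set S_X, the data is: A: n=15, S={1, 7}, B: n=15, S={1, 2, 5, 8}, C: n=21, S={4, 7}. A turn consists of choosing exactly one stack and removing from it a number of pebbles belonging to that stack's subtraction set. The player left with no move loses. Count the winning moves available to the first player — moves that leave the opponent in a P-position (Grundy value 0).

Stack A, S = {1, 7}:
G(0) = 0
G(1) = mex{0} = 1
G(2) = mex{1} = 0
G(3) = mex{0} = 1
G(4) = mex{1} = 0
G(5) = mex{0} = 1
G(6) = mex{1} = 0
G(7) = mex{0,0} = 1
G(8) = mex{1,1} = 0
G(9) = mex{0,0} = 1
G(10) = mex{1,1} = 0
G(11) = mex{0,0} = 1
G(12) = mex{1,1} = 0
G(13) = mex{0,0} = 1
G(14) = mex{1,1} = 0
G(15) = mex{0,0} = 1
G_A(15) = 1.
Stack B, S = {1, 2, 5, 8}:
n :  0  1  2  3  4  5  6  7  8  9 10 11 12 13 14 15
G :  0  1  2  0  1  2  0  1  2  0  1  2  0  1  2  0
G_B(15) = 0.
Stack C, S = {4, 7}:
n :  0  1  2  3  4  5  6  7  8  9 10 11 12 13 14 15 16 17 18 19 20 21
G :  0  0  0  0  1  1  1  1  2  2  2  0  0  0  0  1  1  1  1  2  2  2
G_C(21) = 2.
Combined Grundy value = 1 ⊕ 0 ⊕ 2 = 3.
A winning move leaves total XOR = 0, i.e. changes one component's Grundy value g to g ⊕ X where X is the current total.
Stack A: need g' = 1⊕3 = 2. Options: 15−1→G=0, 15−7→G=0. Hits: 0.
Stack B: need g' = 0⊕3 = 3. Options: 15−1→G=2, 15−2→G=1, 15−5→G=1, 15−8→G=1. Hits: 0.
Stack C: need g' = 2⊕3 = 1. Options: 21−4→G=1, 21−7→G=0. Hits: 1.

1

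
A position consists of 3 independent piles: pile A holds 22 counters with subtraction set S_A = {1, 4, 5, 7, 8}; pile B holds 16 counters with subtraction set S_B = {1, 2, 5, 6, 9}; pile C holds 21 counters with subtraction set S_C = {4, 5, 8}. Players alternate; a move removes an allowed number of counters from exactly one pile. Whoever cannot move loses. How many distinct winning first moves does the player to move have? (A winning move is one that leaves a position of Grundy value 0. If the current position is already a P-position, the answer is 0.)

Pile A, S = {1, 4, 5, 7, 8}:
G(0) = 0
G(1) = mex{0} = 1
G(2) = mex{1} = 0
G(3) = mex{0} = 1
G(4) = mex{1,0} = 2
G(5) = mex{2,1,0} = 3
G(6) = mex{3,0,1} = 2
G(7) = mex{2,1,0,0} = 3
G(8) = mex{3,2,1,1,0} = 4
G(9) = mex{4,3,2,0,1} = 5
G(10) = mex{5,2,3,1,0} = 4
G(11) = mex{4,3,2,2,1} = 0
G(12) = mex{0,4,3,3,2} = 1
G(13) = mex{1,5,4,2,3} = 0
G(14) = mex{0,4,5,3,2} = 1
G(15) = mex{1,0,4,4,3} = 2
G(16) = mex{2,1,0,5,4} = 3
G(17) = mex{3,0,1,4,5} = 2
G(18) = mex{2,1,0,0,4} = 3
G(19) = mex{3,2,1,1,0} = 4
G(20) = mex{4,3,2,0,1} = 5
G(21) = mex{5,2,3,1,0} = 4
G(22) = mex{4,3,2,2,1} = 0
G_A(22) = 0.
Pile B, S = {1, 2, 5, 6, 9}:
n :  0  1  2  3  4  5  6  7  8  9 10 11 12 13 14 15 16
G :  0  1  2  0  1  2  3  0  1  2  0  1  2  3  0  1  2
G_B(16) = 2.
Pile C, S = {4, 5, 8}:
n :  0  1  2  3  4  5  6  7  8  9 10 11 12 13 14 15 16 17 18 19 20 21
G :  0  0  0  0  1  1  1  1  2  2  2  2  0  0  0  0  1  1  1  1  2  2
G_C(21) = 2.
Combined Grundy value = 0 ⊕ 2 ⊕ 2 = 0.
A winning move leaves total XOR = 0, i.e. changes one component's Grundy value g to g ⊕ X where X is the current total.
Pile A: target g' = 0⊕0 = 0, but every legal move changes the Grundy value (mex property), so 0 moves.
Pile B: target g' = 2⊕0 = 2, but every legal move changes the Grundy value (mex property), so 0 moves.
Pile C: target g' = 2⊕0 = 2, but every legal move changes the Grundy value (mex property), so 0 moves.

0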